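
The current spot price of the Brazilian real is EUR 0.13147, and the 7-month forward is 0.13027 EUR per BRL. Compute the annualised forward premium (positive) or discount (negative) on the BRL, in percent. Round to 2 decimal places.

-1.56%

T = 7/12 years.
(F − S)/S = (0.13027 − 0.13147)/0.13147 = -0.0091276.
Per annum: -0.0091276 / (7/12) = -0.015647 = -1.56%.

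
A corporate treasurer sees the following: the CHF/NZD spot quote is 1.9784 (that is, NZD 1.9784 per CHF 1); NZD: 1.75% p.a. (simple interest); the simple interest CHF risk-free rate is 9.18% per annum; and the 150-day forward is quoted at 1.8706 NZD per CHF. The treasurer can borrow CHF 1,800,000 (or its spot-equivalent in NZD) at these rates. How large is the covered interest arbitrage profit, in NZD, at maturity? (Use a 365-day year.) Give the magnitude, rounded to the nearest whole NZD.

NZD 92,624

T = 150/365 years.
Keep in CHF, deliver into the forward: 1,800,000·1.037726027·1.8706 = NZD 3,494,106.55.
Swap to NZD now, deposit: 1,800,000·1.9784·1.007191781 = NZD 3,586,730.80.
The quoted forward undervalues CHF, so borrow CHF, convert to NZD at spot, deposit the NZD at 1.75%, and buy CHF forward at 1.8706 to cover the loan.
Arbitrage profit = |3,494,106.55 − 3,586,730.80| = NZD 92,624.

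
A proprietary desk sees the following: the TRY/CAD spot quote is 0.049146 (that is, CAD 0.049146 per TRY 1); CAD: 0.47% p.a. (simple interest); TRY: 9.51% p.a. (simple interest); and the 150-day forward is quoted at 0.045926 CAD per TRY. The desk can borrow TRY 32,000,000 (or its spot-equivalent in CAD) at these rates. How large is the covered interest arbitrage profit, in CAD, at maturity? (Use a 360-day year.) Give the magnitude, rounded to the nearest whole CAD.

T = 150/360 years.
Invest the TRY and cover forward: 32,000,000 × 1.039625 × 0.045926 = CAD 1,527,866.17.
Convert at spot and invest in CAD: 32,000,000 × 0.049146 × 1.001958333 = CAD 1,575,751.82.
The quoted forward undervalues TRY, so borrow TRY, convert to CAD at spot, deposit the CAD at 0.47%, and buy TRY forward at 0.045926 to cover the loan.
Arbitrage profit = |1,527,866.17 − 1,575,751.82| = CAD 47,886.

CAD 47,886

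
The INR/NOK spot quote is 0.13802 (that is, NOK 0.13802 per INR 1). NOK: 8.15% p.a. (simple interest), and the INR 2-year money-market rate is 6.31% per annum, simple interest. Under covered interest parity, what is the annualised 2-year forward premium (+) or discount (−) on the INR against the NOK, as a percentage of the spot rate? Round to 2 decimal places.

+1.63%

T = 2 years.
No-arbitrage forward: 0.13802 × 1.163000 / 1.126200 = 0.14252998 NOK/INR.
(F − S)/S ÷ T = (0.14252998 − 0.13802)/0.13802/2 = 0.016338 → 1.63%.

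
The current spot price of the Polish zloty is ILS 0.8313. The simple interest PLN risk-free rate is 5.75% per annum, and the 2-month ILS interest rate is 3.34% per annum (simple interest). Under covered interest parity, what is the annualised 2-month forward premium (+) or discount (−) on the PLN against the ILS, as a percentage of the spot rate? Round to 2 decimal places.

-2.39%

T = 2/12 years.
F = S · g_ILS/g_PLN = 0.8313 × 1.0055667/1.0095833 = 0.8279927.
(F − S)/S ÷ T = (0.8279927 − 0.8313)/0.8313/(2/12) = -0.023871 → -2.39%.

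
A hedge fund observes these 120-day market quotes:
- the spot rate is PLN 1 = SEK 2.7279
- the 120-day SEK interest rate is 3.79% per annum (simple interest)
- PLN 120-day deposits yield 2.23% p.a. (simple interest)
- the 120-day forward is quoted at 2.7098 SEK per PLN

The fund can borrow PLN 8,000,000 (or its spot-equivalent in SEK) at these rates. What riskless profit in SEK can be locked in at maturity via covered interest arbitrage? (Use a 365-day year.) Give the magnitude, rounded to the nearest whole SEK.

SEK 257,788

T = 120/365 years.
Invest the PLN and cover forward: 8,000,000 × 1.0073315068 × 2.7098 = SEK 21,837,335.34.
Convert at spot and invest in SEK: 8,000,000 × 2.7279 × 1.012460274 = SEK 22,095,123.05.
The quoted forward undervalues PLN, so borrow PLN, convert to SEK at spot, deposit the SEK at 3.79%, and buy PLN forward at 2.7098 to cover the loan.
Arbitrage profit = |21,837,335.34 − 22,095,123.05| = SEK 257,788.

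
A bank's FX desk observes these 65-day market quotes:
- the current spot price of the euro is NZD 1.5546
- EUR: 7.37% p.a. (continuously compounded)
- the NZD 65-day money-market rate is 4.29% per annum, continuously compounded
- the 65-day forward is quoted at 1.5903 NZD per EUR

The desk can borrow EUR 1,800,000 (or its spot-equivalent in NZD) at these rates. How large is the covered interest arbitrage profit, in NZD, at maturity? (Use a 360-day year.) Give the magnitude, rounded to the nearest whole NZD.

NZD 80,847

T = 65/360 years.
Keep in EUR, deliver into the forward: 1,800,000·1.013395876·1.5903 = NZD 2,900,886.23.
Swap to NZD now, deposit: 1,800,000·1.5546·1.00777591 = NZD 2,820,039.17.
The quoted forward overvalues EUR, so borrow NZD, buy EUR at spot, deposit the EUR at 7.37%, and sell the proceeds forward at 1.5903.
Profit = 2,900,886.23 − 2,820,039.17 = NZD 80,847.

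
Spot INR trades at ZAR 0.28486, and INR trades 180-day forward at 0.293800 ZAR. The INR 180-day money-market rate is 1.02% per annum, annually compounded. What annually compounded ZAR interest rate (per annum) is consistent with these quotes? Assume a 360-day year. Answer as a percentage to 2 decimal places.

7.46%

T = 180/360 years.
F/S = 0.2938/0.28486 = 1.0313838 = (growth of ZAR) / (growth of INR).
The INR side grows by (1 + 0.0102)^(180/360) = 1.0050871.
Hence g_ZAR = 1.0366306.
r = 1.0366306^(360/180) − 1 = 0.074603 → 7.46%.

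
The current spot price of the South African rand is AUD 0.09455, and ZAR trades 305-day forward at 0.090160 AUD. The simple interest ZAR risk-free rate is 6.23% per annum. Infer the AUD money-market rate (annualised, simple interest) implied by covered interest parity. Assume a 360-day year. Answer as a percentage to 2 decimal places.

T = 305/360 years.
By CIP, F/S equals the AUD-to-ZAR growth ratio: 0.09016/0.09455 = 0.9535695.
The ZAR side grows by 1 + 0.0623×305/360 = 1.0527819.
That pins the AUD growth at 1.0039007.
r = (1.0039007 − 1)/(305/360) = 0.004604 → 0.46%.

0.46%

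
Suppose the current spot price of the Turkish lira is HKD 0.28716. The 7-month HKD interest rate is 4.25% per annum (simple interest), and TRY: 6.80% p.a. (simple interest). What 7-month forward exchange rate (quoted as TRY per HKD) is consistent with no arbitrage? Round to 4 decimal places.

T = 7/12 years.
HKD accumulates by 1 + 0.0425×7/12 = 1.0247917.
Growth of 1 TRY over T: 1 + 0.0680×7/12 = 1.0396667.
CIP: F = S · (grow HKD)/(grow TRY) = 0.28716 × 1.0247917/1.0396667 = 0.2830515 HKD per TRY.
Invert for TRY per HKD: 1 / 0.2830515 = 3.5329.

3.5329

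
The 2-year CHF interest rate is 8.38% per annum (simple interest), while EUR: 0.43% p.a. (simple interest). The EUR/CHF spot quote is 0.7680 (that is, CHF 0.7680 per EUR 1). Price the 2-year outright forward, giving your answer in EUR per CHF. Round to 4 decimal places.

1.1248

T = 2 years.
CHF accumulates by 1 + 0.0838×2 = 1.167600.
EUR accumulates by 1 + 0.0043×2 = 1.008600.
CIP: F = S · (grow CHF)/(grow EUR) = 0.768 × 1.167600/1.008600 = 0.8890708 CHF per EUR.
Invert for EUR per CHF: 1 / 0.8890708 = 1.1248.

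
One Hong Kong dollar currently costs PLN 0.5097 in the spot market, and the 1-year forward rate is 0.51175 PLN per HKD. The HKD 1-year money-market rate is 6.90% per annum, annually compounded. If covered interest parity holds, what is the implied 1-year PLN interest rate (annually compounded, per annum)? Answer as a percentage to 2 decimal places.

T = 1 year.
By CIP, F/S equals the PLN-to-HKD growth ratio: 0.51175/0.5097 = 1.0040220.
The HKD side grows by (1 + 0.0690)^1 = 1.069000.
So the PLN growth factor = 1.0732995.
r = 1.0732995^(1/1) − 1 = 0.073300 → 7.33%.

7.33%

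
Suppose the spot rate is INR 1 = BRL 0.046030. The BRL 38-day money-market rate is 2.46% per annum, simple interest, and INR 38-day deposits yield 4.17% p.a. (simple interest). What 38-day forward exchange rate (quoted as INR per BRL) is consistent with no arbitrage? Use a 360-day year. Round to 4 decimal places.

T = 38/360 years.
BRL accumulates by 1 + 0.0246×38/360 = 1.00259667.
Growth of 1 INR over T: 1 + 0.0417×38/360 = 1.00440167.
CIP: F = S · (grow BRL)/(grow INR) = 0.04603 × 1.00259667/1.00440167 = 0.045947280 BRL per INR.
Quoted the other way: 1/0.045947280 = 21.7641 INR per BRL.

21.7641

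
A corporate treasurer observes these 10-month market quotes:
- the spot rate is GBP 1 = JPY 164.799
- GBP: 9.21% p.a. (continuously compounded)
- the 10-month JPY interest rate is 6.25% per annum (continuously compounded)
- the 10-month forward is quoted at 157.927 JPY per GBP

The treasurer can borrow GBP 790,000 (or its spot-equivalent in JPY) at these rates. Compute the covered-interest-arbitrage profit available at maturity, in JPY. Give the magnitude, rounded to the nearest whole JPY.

JPY 2,436,808

T = 10/12 years.
Route A — deposit GBP, sell forward: 790,000 × 1.07977209962 × 157.927 = JPY 134,714,883.02.
Route B — convert at spot, deposit JPY: 790,000 × 164.799 × 1.05346352748 = JPY 137,151,691.33.
The quoted forward undervalues GBP, so borrow GBP, convert to JPY at spot, deposit the JPY at 6.25%, and buy GBP forward at 157.927 to cover the loan.
The gap between the two covered legs is JPY 2,436,808.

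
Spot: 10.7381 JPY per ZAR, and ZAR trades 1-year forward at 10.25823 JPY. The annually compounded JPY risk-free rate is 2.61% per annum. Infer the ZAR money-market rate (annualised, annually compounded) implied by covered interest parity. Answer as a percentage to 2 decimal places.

T = 1 year.
F/S = 10.25823/10.7381 = 0.9553115 = (growth of JPY) / (growth of ZAR).
JPY growth factor: (1 + 0.0261)^1 = 1.026100.
Hence g_ZAR = 1.0740999.
Annualise: 1.0740999^(1/1) − 1 = 0.074100 = 7.41%.

7.41%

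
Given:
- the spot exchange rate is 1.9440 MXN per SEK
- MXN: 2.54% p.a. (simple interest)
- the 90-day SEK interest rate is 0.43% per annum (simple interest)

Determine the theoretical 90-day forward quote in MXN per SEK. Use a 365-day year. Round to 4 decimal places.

T = 90/365 years.
Growth of 1 MXN over T: 1 + 0.0254×90/365 = 1.006263.
SEK accumulates by 1 + 0.0043×90/365 = 1.0010603.
Forward (MXN per SEK) = 1.944 × 1.006263 / 1.0010603 = 1.954103.

1.9541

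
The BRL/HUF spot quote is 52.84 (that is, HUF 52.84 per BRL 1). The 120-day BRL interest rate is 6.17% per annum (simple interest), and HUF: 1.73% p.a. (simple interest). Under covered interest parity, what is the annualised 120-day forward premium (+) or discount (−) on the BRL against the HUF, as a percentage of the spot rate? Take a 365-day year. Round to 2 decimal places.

T = 120/365 years.
F = S · g_HUF/g_BRL = 52.84 × 1.0056877/1.0202849 = 52.08402.
Annualised premium = (F − S)/S × (1/T) = (52.08402 − 52.84)/52.84 ÷ (120/365) = -4.35%.

-4.35%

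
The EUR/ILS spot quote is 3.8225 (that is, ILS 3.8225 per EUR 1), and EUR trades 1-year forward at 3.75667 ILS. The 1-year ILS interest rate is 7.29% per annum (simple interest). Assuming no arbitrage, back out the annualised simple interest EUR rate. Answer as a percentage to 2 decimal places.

T = 1 year.
CIP gives F = S · g_ILS/g_EUR, so g_ILS/g_EUR = 3.75667/3.8225 = 0.9827783.
The ILS side grows by 1 + 0.0729×1 = 1.072900.
That pins the EUR growth at 1.0917009.
(1.0917009 − 1)/T = 0.091701, i.e. 9.17%.

9.17%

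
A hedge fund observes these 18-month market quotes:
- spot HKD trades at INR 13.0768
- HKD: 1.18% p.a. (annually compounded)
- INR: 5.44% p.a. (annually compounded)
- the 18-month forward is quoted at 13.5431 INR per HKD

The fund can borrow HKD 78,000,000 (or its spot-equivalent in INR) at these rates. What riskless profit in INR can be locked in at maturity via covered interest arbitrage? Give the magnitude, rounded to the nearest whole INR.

T = 18/12 years.
Invest the HKD and cover forward: 78,000,000 × 1.017752112762 × 13.5431 = INR 1,075,114,453.79.
Convert at spot and invest in INR: 78,000,000 × 13.0768 × 1.082699898025 = INR 1,104,343,502.07.
The quoted forward undervalues HKD, so borrow HKD, convert to INR at spot, deposit the INR at 5.44%, and buy HKD forward at 13.5431 to cover the loan.
Profit = 1,104,343,502.07 − 1,075,114,453.79 = INR 29,229,048.

INR 29,229,048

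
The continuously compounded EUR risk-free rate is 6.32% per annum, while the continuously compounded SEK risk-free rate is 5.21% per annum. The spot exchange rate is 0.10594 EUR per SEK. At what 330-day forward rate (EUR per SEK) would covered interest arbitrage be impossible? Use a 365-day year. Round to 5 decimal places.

T = 330/365 years.
EUR accumulates by e^(0.0632×330/365) = 1.0588037.
Growth of 1 SEK over T: e^(0.0521×330/365) = 1.0482311.
CIP: F = S · (grow EUR)/(grow SEK) = 0.10594 × 1.0588037/1.0482311 = 0.1070085 EUR per SEK.

0.10701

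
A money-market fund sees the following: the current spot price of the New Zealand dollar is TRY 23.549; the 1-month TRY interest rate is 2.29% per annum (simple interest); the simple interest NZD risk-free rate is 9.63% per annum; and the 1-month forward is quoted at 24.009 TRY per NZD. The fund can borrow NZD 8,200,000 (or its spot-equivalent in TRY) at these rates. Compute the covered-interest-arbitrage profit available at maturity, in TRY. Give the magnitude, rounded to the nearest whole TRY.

T = 1/12 years.
Keep in NZD, deliver into the forward: 8,200,000·1.008025·24.009 = TRY 198,453,712.25.
Swap to TRY now, deposit: 8,200,000·23.549·1.00190833333 = TRY 193,470,302.60.
The quoted forward overvalues NZD, so borrow TRY, buy NZD at spot, deposit the NZD at 9.63%, and sell the proceeds forward at 24.009.
Profit = 198,453,712.25 − 193,470,302.60 = TRY 4,983,410.

TRY 4,983,410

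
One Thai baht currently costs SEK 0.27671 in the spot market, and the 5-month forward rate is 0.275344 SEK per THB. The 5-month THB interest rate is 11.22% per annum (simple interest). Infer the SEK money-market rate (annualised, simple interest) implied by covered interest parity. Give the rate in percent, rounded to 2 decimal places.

9.98%

T = 5/12 years.
By CIP, F/S equals the SEK-to-THB growth ratio: 0.275344/0.27671 = 0.9950634.
THB growth factor: 1 + 0.1122×5/12 = 1.046750.
That pins the SEK growth at 1.0415826.
r = (1.0415826 − 1)/(5/12) = 0.099798 → 9.98%.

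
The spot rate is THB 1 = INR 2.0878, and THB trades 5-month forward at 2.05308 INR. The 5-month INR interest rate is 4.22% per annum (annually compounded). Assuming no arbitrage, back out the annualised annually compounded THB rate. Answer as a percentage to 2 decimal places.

T = 5/12 years.
CIP gives F = S · g_INR/g_THB, so g_INR/g_THB = 2.05308/2.0878 = 0.9833701.
INR growth factor: (1 + 0.0422)^(5/12) = 1.0173716.
Hence g_THB = 1.0345765.
r = 1.0345765^(12/5) − 1 = 0.085001 → 8.50%.

8.50%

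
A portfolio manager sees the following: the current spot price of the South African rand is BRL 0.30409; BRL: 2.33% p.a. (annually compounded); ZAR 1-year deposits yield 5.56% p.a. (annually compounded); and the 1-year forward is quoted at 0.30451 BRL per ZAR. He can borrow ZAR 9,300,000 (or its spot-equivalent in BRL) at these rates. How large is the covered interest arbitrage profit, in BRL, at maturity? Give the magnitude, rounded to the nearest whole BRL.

BRL 95,469

T = 1 year.
Keep in ZAR, deliver into the forward: 9,300,000·1.055600·0.30451 = BRL 2,989,399.03.
Swap to BRL now, deposit: 9,300,000·0.30409·1.023300 = BRL 2,893,930.26.
The quoted forward overvalues ZAR, so borrow BRL, buy ZAR at spot, deposit the ZAR at 5.56%, and sell the proceeds forward at 0.30451.
Arbitrage profit = |2,989,399.03 − 2,893,930.26| = BRL 95,469.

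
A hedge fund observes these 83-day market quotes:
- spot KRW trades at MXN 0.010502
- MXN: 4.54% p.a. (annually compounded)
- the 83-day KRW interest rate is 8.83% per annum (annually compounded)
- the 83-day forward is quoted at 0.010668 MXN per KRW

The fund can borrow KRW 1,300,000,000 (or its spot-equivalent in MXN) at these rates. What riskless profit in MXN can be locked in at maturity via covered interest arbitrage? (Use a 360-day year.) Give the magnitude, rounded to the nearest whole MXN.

MXN 348,540

T = 83/360 years.
Route A — deposit KRW, sell forward: 1,300,000,000 × 1.0197004257 × 0.010668 = MXN 14,141,613.38.
Route B — convert at spot, deposit MXN: 1,300,000,000 × 0.010502 × 1.0102891444 = MXN 13,793,073.57.
The quoted forward overvalues KRW, so borrow MXN, buy KRW at spot, deposit the KRW at 8.83%, and sell the proceeds forward at 0.010668.
Profit = 14,141,613.38 − 13,793,073.57 = MXN 348,540.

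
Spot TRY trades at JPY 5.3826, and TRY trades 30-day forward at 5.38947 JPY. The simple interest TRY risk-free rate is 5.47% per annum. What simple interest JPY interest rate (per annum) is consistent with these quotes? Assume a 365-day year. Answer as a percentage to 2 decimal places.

T = 30/365 years.
By CIP, F/S equals the JPY-to-TRY growth ratio: 5.38947/5.3826 = 1.0012763.
The TRY side grows by 1 + 0.0547×30/365 = 1.0044959.
Hence g_JPY = 1.0057779.
r = (1.0057779 − 1)/(30/365) = 0.070298 → 7.03%.

7.03%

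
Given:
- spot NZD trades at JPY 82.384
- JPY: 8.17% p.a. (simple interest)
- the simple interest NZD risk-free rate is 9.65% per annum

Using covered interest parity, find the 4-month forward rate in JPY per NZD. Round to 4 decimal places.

T = 4/12 years.
JPY growth factor: 1 + 0.0817×4/12 = 1.02723333.
NZD growth factor: 1 + 0.0965×4/12 = 1.03216667.
CIP: F = S · (grow JPY)/(grow NZD) = 82.384 × 1.02723333/1.03216667 = 81.990238 JPY per NZD.

81.9902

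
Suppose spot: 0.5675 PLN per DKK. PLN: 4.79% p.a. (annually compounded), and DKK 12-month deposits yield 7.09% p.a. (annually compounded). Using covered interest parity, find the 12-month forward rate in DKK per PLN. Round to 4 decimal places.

1.8008

T = 1 year.
Growth of 1 PLN over T: (1 + 0.0479)^1 = 1.047900.
DKK accumulates by (1 + 0.0709)^1 = 1.070900.
Forward (PLN per DKK) = 0.5675 × 1.047900 / 1.070900 = 0.5553117.
Invert for DKK per PLN: 1 / 0.5553117 = 1.8008.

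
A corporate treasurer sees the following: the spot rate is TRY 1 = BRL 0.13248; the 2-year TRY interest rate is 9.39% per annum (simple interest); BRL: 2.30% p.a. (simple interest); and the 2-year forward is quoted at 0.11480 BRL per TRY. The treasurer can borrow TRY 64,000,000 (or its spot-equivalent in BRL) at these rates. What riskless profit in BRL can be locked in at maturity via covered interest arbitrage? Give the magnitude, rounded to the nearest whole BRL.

T = 2 years.
Keep in TRY, deliver into the forward: 64,000,000·1.187800·0.11480 = BRL 8,727,004.16.
Swap to BRL now, deposit: 64,000,000·0.13248·1.046000 = BRL 8,868,741.12.
The quoted forward undervalues TRY, so borrow TRY, convert to BRL at spot, deposit the BRL at 2.30%, and buy TRY forward at 0.11480 to cover the loan.
The gap between the two covered legs is BRL 141,737.

BRL 141,737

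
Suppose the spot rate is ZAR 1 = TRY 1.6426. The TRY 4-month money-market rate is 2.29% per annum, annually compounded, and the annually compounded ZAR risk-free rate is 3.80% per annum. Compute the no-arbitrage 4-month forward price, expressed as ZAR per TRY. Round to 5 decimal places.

T = 4/12 years.
TRY accumulates by (1 + 0.0229)^(4/12) = 1.0075758.
Growth of 1 ZAR over T: (1 + 0.0380)^(4/12) = 1.0125095.
So F = 1.6426 × 1.0075758 / 1.0125095 = 1.634596 (TRY/ZAR).
Quoted the other way: 1/1.634596 = 0.61177 ZAR per TRY.

0.61177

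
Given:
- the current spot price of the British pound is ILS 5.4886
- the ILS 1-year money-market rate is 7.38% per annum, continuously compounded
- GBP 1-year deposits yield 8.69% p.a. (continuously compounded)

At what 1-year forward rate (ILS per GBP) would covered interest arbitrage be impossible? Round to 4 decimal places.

5.4172

T = 1 year.
ILS accumulates by e^(0.0738×1) = 1.0765915.
GBP growth factor: e^(0.0869×1) = 1.0907876.
CIP: F = S · (grow ILS)/(grow GBP) = 5.4886 × 1.0765915/1.0907876 = 5.417168 ILS per GBP.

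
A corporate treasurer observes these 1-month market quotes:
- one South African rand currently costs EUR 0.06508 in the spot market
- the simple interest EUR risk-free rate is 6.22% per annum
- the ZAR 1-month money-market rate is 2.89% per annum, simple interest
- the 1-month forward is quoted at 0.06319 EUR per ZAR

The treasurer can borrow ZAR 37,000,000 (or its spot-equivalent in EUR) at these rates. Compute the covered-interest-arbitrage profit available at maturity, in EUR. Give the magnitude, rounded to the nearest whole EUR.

EUR 76,781

T = 1/12 years.
Invest the ZAR and cover forward: 37,000,000 × 1.002408333 × 0.06319 = EUR 2,343,660.75.
Convert at spot and invest in EUR: 37,000,000 × 0.06508 × 1.005183333 = EUR 2,420,441.26.
The quoted forward undervalues ZAR, so borrow ZAR, convert to EUR at spot, deposit the EUR at 6.22%, and buy ZAR forward at 0.06319 to cover the loan.
The gap between the two covered legs is EUR 76,781.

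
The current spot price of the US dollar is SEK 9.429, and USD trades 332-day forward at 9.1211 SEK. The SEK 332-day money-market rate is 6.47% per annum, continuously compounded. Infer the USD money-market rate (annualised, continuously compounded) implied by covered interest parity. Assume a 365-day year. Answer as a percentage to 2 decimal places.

10.12%

T = 332/365 years.
CIP gives F = S · g_SEK/g_USD, so g_SEK/g_USD = 9.1211/9.429 = 0.9673454.
The SEK side grows by e^(0.0647×332/365) = 1.0606166.
Hence g_USD = 1.0964197.
r = ln(1.0964197)/(332/365) = 0.101200 → 10.12%.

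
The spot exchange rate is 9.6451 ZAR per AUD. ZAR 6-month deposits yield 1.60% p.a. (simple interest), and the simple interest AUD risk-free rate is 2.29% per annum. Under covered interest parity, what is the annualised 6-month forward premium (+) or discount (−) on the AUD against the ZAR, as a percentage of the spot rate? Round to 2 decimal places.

T = 6/12 years.
CIP forward (ZAR per AUD) = 9.6451 × 1.008000/1.011450 = 9.6122011.
Annualised premium = (F − S)/S × (1/T) = (9.6122011 − 9.6451)/9.6451 ÷ (6/12) = -0.68%.

-0.68%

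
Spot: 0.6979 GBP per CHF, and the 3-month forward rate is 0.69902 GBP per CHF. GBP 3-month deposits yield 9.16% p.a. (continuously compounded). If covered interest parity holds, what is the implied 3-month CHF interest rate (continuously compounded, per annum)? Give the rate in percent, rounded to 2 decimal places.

8.52%

T = 3/12 years.
CIP gives F = S · g_GBP/g_CHF, so g_GBP/g_CHF = 0.69902/0.6979 = 1.0016048.
GBP growth factor: e^(0.0916×3/12) = 1.0231642.
Hence g_CHF = 1.0215249.
Take logs: ln 1.0215249 / (3/12) = 0.085186, so 8.52%.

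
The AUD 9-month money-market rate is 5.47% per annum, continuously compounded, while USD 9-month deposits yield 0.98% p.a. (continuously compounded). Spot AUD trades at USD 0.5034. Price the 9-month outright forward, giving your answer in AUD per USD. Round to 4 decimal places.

2.0545

T = 9/12 years.
USD accumulates by e^(0.0098×9/12) = 1.0073771.
AUD growth factor: e^(0.0547×9/12) = 1.0418782.
So F = 0.5034 × 1.0073771 / 1.0418782 = 0.4867302 (USD/AUD).
Invert for AUD per USD: 1 / 0.4867302 = 2.0545.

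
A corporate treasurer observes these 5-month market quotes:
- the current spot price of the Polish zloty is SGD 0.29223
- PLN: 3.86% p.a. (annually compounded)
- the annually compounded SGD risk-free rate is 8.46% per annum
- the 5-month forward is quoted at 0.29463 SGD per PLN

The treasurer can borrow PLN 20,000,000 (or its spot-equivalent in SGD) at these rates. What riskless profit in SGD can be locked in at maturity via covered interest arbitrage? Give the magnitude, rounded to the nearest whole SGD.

SGD 59,427

T = 5/12 years.
Invest the PLN and cover forward: 20,000,000 × 1.015905861 × 0.29463 = SGD 5,986,326.88.
Convert at spot and invest in SGD: 20,000,000 × 0.29223 × 1.034417041 = SGD 6,045,753.84.
The quoted forward undervalues PLN, so borrow PLN, convert to SGD at spot, deposit the SGD at 8.46%, and buy PLN forward at 0.29463 to cover the loan.
Arbitrage profit = |5,986,326.88 − 6,045,753.84| = SGD 59,427.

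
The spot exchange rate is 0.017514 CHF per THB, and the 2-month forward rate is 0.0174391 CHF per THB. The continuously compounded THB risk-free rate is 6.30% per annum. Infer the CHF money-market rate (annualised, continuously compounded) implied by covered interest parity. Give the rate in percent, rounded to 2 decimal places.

3.73%

T = 2/12 years.
By CIP, F/S equals the CHF-to-THB growth ratio: 0.0174391/0.017514 = 0.9957234.
THB growth factor: e^(0.0630×2/12) = 1.0105553.
So the CHF growth factor = 1.0062336.
r = ln(1.0062336)/(2/12) = 0.037286 → 3.73%.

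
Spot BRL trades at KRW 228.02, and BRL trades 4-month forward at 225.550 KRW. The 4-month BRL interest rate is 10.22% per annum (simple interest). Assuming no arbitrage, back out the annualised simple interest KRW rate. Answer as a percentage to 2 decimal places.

T = 4/12 years.
By CIP, F/S equals the KRW-to-BRL growth ratio: 225.55/228.02 = 0.9891676.
The BRL side grows by 1 + 0.1022×4/12 = 1.0340667.
Hence g_KRW = 1.0228653.
(1.0228653 − 1)/T = 0.068596, i.e. 6.86%.

6.86%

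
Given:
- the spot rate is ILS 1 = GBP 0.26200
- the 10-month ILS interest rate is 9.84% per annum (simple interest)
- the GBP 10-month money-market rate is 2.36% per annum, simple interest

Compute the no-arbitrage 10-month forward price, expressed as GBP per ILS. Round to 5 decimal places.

T = 10/12 years.
Growth of 1 GBP over T: 1 + 0.0236×10/12 = 1.0196667.
Growth of 1 ILS over T: 1 + 0.0984×10/12 = 1.082000.
Forward (GBP per ILS) = 0.262 × 1.0196667 / 1.082000 = 0.2469064.

0.24691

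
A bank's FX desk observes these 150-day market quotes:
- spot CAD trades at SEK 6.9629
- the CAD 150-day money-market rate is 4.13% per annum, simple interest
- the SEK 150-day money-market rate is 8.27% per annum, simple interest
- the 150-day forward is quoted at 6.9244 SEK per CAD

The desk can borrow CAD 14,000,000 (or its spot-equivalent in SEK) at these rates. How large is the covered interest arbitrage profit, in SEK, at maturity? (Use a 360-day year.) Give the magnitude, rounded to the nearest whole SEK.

SEK 2,229,816

T = 150/360 years.
Keep in CAD, deliver into the forward: 14,000,000·1.0172083333·6.9244 = SEK 98,609,803.36.
Swap to SEK now, deposit: 14,000,000·6.9629·1.0344583333 = SEK 100,839,619.01.
The quoted forward undervalues CAD, so borrow CAD, convert to SEK at spot, deposit the SEK at 8.27%, and buy CAD forward at 6.9244 to cover the loan.
Arbitrage profit = |98,609,803.36 − 100,839,619.01| = SEK 2,229,816.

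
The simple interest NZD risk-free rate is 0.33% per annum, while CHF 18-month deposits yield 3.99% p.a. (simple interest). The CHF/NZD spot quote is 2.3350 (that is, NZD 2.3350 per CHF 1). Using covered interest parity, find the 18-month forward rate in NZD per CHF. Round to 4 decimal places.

2.2140

T = 18/12 years.
NZD accumulates by 1 + 0.0033×18/12 = 1.004950.
CHF growth factor: 1 + 0.0399×18/12 = 1.059850.
Forward (NZD per CHF) = 2.335 × 1.004950 / 1.059850 = 2.214048.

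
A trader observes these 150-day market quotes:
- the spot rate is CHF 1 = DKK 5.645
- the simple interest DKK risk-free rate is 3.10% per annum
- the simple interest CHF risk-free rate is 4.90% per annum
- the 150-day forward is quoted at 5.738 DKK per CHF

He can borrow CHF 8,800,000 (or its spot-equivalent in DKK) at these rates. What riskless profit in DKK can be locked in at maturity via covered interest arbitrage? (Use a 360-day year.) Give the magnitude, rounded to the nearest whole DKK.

T = 150/360 years.
Invest the CHF and cover forward: 8,800,000 × 1.0204166667 × 5.738 = DKK 51,525,327.34.
Convert at spot and invest in DKK: 8,800,000 × 5.645 × 1.0129166667 = DKK 50,317,648.33.
The quoted forward overvalues CHF, so borrow DKK, buy CHF at spot, deposit the CHF at 4.90%, and sell the proceeds forward at 5.738.
Profit = 51,525,327.34 − 50,317,648.33 = DKK 1,207,679.

DKK 1,207,679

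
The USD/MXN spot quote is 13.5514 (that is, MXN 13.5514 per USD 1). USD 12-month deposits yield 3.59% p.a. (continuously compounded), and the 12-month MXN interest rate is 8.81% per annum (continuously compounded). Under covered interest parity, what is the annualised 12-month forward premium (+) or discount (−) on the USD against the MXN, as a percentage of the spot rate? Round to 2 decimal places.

+5.36%

T = 1 year.
No-arbitrage forward: 13.5514 × 1.0920973 / 1.0365522 = 14.2775707 MXN/USD.
Annualised premium = (F − S)/S × (1/T) = (14.2775707 − 13.5514)/13.5514 ÷ 1 = 5.36%.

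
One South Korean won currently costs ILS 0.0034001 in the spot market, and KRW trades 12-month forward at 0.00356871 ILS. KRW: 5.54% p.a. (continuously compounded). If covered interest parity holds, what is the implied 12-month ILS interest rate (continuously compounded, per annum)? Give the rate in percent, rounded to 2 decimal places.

T = 1 year.
By CIP, F/S equals the ILS-to-KRW growth ratio: 0.00356871/0.0034001 = 1.0495897.
The KRW side grows by e^(0.0554×1) = 1.0569633.
So the ILS growth factor = 1.1093778.
Take logs: ln 1.1093778 / 1 = 0.103799, so 10.38%.

10.38%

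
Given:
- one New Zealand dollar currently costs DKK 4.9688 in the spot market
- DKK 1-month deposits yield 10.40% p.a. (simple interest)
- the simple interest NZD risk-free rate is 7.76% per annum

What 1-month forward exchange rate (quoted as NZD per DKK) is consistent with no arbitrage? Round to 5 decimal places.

T = 1/12 years.
DKK growth factor: 1 + 0.1040×1/12 = 1.0086667.
Growth of 1 NZD over T: 1 + 0.0776×1/12 = 1.0064667.
So F = 4.9688 × 1.0086667 / 1.0064667 = 4.979661 (DKK/NZD).
Invert for NZD per DKK: 1 / 4.979661 = 0.20082.

0.20082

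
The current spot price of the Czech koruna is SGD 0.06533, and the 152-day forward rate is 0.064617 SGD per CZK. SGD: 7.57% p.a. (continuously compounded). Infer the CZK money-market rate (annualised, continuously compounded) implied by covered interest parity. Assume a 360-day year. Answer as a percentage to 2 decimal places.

T = 152/360 years.
F/S = 0.064617/0.06533 = 0.9890862 = (growth of SGD) / (growth of CZK).
SGD growth factor: e^(0.0757×152/360) = 1.0324785.
That pins the CZK growth at 1.0438711.
r = ln(1.0438711)/(152/360) = 0.101691 → 10.17%.

10.17%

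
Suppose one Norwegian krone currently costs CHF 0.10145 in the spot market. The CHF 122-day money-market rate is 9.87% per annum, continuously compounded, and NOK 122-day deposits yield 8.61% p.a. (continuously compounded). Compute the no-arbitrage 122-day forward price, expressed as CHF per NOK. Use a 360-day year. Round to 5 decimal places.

0.10188

T = 122/360 years.
CHF growth factor: e^(0.0987×122/360) = 1.034014.
NOK growth factor: e^(0.0861×122/360) = 1.0296082.
So F = 0.10145 × 1.034014 / 1.0296082 = 0.1018841 (CHF/NOK).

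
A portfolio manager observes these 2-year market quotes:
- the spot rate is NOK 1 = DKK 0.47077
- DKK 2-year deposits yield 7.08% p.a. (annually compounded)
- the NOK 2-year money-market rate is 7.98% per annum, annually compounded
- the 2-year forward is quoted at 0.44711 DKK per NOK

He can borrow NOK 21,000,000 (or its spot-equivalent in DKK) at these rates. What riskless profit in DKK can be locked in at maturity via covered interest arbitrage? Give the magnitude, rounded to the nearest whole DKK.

T = 2 years.
Keep in NOK, deliver into the forward: 21,000,000·1.16596804·0.44711 = DKK 10,947,635.38.
Swap to DKK now, deposit: 21,000,000·0.47077·1.14661264 = DKK 11,335,607.48.
The quoted forward undervalues NOK, so borrow NOK, convert to DKK at spot, deposit the DKK at 7.08%, and buy NOK forward at 0.44711 to cover the loan.
Profit = 11,335,607.48 − 10,947,635.38 = DKK 387,972.

DKK 387,972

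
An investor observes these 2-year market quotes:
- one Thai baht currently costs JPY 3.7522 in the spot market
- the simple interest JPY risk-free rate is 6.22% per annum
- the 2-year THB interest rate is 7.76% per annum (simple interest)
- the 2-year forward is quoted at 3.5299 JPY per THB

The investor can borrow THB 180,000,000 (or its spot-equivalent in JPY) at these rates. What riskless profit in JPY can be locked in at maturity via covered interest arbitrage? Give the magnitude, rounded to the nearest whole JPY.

T = 2 years.
Route A — deposit THB, sell forward: 180,000,000 × 1.155200 × 3.5299 = JPY 733,993,286.40.
Route B — convert at spot, deposit JPY: 180,000,000 × 3.7522 × 1.124400 = JPY 759,415,262.40.
The quoted forward undervalues THB, so borrow THB, convert to JPY at spot, deposit the JPY at 6.22%, and buy THB forward at 3.5299 to cover the loan.
Profit = 759,415,262.40 − 733,993,286.40 = JPY 25,421,976.

JPY 25,421,976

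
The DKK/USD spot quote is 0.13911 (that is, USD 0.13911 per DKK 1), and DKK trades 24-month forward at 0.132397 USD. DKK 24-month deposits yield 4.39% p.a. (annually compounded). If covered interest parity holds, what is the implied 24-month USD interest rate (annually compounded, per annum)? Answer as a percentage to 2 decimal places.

T = 2 years.
By CIP, F/S equals the USD-to-DKK growth ratio: 0.132397/0.13911 = 0.9517432.
DKK growth factor: (1 + 0.0439)^2 = 1.0897272.
So the USD growth factor = 1.0371405.
r = 1.0371405^(1/2) − 1 = 0.018401 → 1.84%.

1.84%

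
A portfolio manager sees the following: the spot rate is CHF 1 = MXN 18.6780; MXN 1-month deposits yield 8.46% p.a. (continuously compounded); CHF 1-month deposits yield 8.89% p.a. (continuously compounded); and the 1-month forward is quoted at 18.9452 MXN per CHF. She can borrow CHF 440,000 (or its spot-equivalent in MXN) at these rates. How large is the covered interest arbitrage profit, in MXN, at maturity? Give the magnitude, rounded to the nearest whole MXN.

T = 1/12 years.
Invest the CHF and cover forward: 440,000 × 1.007435843 × 18.9452 = MXN 8,397,872.35.
Convert at spot and invest in MXN: 440,000 × 18.6780 × 1.00707491 = MXN 8,276,463.87.
The quoted forward overvalues CHF, so borrow MXN, buy CHF at spot, deposit the CHF at 8.89%, and sell the proceeds forward at 18.9452.
Profit = 8,397,872.35 − 8,276,463.87 = MXN 121,408.

MXN 121,408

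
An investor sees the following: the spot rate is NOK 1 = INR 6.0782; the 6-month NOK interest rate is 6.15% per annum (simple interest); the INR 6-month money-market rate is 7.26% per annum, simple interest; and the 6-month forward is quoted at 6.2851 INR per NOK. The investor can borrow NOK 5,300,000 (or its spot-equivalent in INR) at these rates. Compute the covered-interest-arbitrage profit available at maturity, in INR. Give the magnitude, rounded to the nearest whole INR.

T = 6/12 years.
Route A — deposit NOK, sell forward: 5,300,000 × 1.030750 × 6.2851 = INR 34,335,344.17.
Route B — convert at spot, deposit INR: 5,300,000 × 6.0782 × 1.036300 = INR 33,383,844.90.
The quoted forward overvalues NOK, so borrow INR, buy NOK at spot, deposit the NOK at 6.15%, and sell the proceeds forward at 6.2851.
The gap between the two covered legs is INR 951,499.

INR 951,499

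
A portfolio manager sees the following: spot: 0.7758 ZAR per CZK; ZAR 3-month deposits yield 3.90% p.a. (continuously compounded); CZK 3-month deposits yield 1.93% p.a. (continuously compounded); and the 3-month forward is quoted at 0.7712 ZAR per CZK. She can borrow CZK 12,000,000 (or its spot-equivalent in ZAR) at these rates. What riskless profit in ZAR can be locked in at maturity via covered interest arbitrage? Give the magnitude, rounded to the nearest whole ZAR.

T = 3/12 years.
Keep in CZK, deliver into the forward: 12,000,000·1.004836659·0.7712 = ZAR 9,299,160.38.
Swap to ZAR now, deposit: 12,000,000·0.7758·1.009797686 = ZAR 9,400,812.54.
The quoted forward undervalues CZK, so borrow CZK, convert to ZAR at spot, deposit the ZAR at 3.90%, and buy CZK forward at 0.7712 to cover the loan.
Arbitrage profit = |9,299,160.38 − 9,400,812.54| = ZAR 101,652.

ZAR 101,652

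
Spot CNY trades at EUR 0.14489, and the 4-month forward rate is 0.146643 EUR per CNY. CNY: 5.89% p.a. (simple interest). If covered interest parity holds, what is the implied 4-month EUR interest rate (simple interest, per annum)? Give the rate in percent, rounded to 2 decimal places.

T = 4/12 years.
CIP gives F = S · g_EUR/g_CNY, so g_EUR/g_CNY = 0.146643/0.14489 = 1.0120988.
CNY growth factor: 1 + 0.0589×4/12 = 1.0196333.
That pins the EUR growth at 1.0319696.
(1.0319696 − 1)/T = 0.095909, i.e. 9.59%.

9.59%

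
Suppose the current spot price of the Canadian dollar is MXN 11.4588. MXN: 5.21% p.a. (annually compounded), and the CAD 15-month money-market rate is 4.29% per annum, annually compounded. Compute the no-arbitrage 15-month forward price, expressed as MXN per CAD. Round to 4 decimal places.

11.5853

T = 15/12 years.
MXN growth factor: (1 + 0.0521)^(15/12) = 1.06554372.
Growth of 1 CAD over T: (1 + 0.0429)^(15/12) = 1.05390954.
So F = 11.4588 × 1.06554372 / 1.05390954 = 11.585294 (MXN/CAD).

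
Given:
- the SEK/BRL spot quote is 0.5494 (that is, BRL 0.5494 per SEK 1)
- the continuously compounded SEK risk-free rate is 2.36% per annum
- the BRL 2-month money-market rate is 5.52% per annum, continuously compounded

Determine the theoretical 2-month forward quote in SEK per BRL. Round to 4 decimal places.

1.8106

T = 2/12 years.
BRL growth factor: e^(0.0552×2/12) = 1.0092425.
Growth of 1 SEK over T: e^(0.0236×2/12) = 1.0039411.
Forward (BRL per SEK) = 0.5494 × 1.0092425 / 1.0039411 = 0.5523012.
Invert for SEK per BRL: 1 / 0.5523012 = 1.8106.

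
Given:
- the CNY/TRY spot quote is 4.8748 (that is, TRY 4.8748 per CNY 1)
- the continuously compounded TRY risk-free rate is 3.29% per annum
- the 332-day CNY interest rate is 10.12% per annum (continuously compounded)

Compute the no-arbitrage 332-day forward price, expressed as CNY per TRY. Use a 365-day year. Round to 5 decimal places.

0.21828

T = 332/365 years.
TRY growth factor: e^(0.0329×332/365) = 1.0303777.
CNY growth factor: e^(0.1012×332/365) = 1.0964201.
Forward (TRY per CNY) = 4.8748 × 1.0303777 / 1.0964201 = 4.581168.
Invert for CNY per TRY: 1 / 4.581168 = 0.21828.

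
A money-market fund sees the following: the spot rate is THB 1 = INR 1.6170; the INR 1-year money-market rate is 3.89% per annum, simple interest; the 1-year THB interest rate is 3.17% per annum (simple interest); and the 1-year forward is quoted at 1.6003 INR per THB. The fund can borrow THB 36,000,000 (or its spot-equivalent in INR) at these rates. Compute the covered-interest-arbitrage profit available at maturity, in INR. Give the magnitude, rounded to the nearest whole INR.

INR 1,039,384

T = 1 year.
Invest the THB and cover forward: 36,000,000 × 1.031700 × 1.6003 = INR 59,437,062.36.
Convert at spot and invest in INR: 36,000,000 × 1.6170 × 1.038900 = INR 60,476,446.80.
The quoted forward undervalues THB, so borrow THB, convert to INR at spot, deposit the INR at 3.89%, and buy THB forward at 1.6003 to cover the loan.
Profit = 60,476,446.80 − 59,437,062.36 = INR 1,039,384.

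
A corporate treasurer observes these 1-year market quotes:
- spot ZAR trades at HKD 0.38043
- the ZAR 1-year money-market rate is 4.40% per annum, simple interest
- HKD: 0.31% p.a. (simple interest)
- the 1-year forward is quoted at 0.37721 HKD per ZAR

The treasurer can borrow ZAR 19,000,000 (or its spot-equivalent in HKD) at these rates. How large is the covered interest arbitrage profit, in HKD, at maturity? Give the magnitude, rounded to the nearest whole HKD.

T = 1 year.
Route A — deposit ZAR, sell forward: 19,000,000 × 1.044000 × 0.37721 = HKD 7,482,337.56.
Route B — convert at spot, deposit HKD: 19,000,000 × 0.38043 × 1.003100 = HKD 7,250,577.33.
The quoted forward overvalues ZAR, so borrow HKD, buy ZAR at spot, deposit the ZAR at 4.40%, and sell the proceeds forward at 0.37721.
The gap between the two covered legs is HKD 231,760.

HKD 231,760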